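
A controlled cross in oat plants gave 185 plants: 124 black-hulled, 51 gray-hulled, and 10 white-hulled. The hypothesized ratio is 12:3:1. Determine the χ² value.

9.450

Total ratio parts = 16. Expected numbers out of 185:
  black-hulled: 185 × 12/16 = 138.75
  gray-hulled: 185 × 3/16 = 34.6875
  white-hulled: 185 × 1/16 = 11.5625
χ² = Σ (O − E)² / E
  black-hulled: (124 − 138.75)² / 138.75 = 1.5680
  gray-hulled: (51 − 34.6875)² / 34.6875 = 7.6713
  white-hulled: (10 − 11.5625)² / 11.5625 = 0.2111
χ² = 1.5680 + 7.6713 + 0.2111 = 9.4504 ≈ 9.450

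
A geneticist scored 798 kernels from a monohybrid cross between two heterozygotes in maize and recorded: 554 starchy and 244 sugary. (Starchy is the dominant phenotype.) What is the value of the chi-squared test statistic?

13.235

For a monohybrid cross between heterozygotes with complete dominance, the expected phenotypic ratio is 3:1.
Total ratio parts = 4. Expected numbers out of 798:
  starchy: 798 × 3/4 = 598.5
  sugary: 798 × 1/4 = 199.5
χ² = Σ (O − E)² / E
  starchy: (554 − 598.5)² / 598.5 = 3.3087
  sugary: (244 − 199.5)² / 199.5 = 9.9261
χ² = 3.3087 + 9.9261 = 13.2348 ≈ 13.235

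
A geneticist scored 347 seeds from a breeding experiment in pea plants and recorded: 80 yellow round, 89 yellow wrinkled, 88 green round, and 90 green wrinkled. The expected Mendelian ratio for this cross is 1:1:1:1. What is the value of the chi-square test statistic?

0.723

Total ratio parts = 4. Expected numbers out of 347:
  yellow round: 347 × 1/4 = 86.75
  yellow wrinkled: 347 × 1/4 = 86.75
  green round: 347 × 1/4 = 86.75
  green wrinkled: 347 × 1/4 = 86.75
χ² = Σ (O − E)² / E
  yellow round: (80 − 86.75)² / 86.75 = 0.5252
  yellow wrinkled: (89 − 86.75)² / 86.75 = 0.0584
  green round: (88 − 86.75)² / 86.75 = 0.0180
  green wrinkled: (90 − 86.75)² / 86.75 = 0.1218
χ² = 0.5252 + 0.0584 + 0.0180 + 0.1218 = 0.7234 ≈ 0.723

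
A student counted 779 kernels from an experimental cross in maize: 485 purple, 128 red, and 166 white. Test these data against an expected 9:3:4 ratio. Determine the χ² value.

11.479

Total ratio parts = 16. Expected numbers out of 779:
  purple: 779 × 9/16 = 438.1875
  red: 779 × 3/16 = 146.0625
  white: 779 × 4/16 = 194.75
χ² = Σ (O − E)² / E
  purple: (485 − 438.1875)² / 438.1875 = 5.0011
  red: (128 − 146.0625)² / 146.0625 = 2.2337
  white: (166 − 194.75)² / 194.75 = 4.2442
χ² = 5.0011 + 2.2337 + 4.2442 = 11.479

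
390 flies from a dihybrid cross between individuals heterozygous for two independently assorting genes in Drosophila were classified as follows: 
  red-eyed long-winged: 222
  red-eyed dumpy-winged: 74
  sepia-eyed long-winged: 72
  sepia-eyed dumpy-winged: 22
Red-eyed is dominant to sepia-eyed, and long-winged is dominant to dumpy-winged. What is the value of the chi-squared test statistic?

A dihybrid F₂ with independent assortment and complete dominance at both loci gives a 9:3:3:1 phenotypic ratio.
Total ratio parts = 16. Expected numbers out of 390:
  red-eyed long-winged: 390 × 9/16 = 219.375
  red-eyed dumpy-winged: 390 × 3/16 = 73.125
  sepia-eyed long-winged: 390 × 3/16 = 73.125
  sepia-eyed dumpy-winged: 390 × 1/16 = 24.375
χ² = Σ (O − E)² / E
  red-eyed long-winged: (222 − 219.375)² / 219.375 = 0.0314
  red-eyed dumpy-winged: (74 − 73.125)² / 73.125 = 0.0105
  sepia-eyed long-winged: (72 − 73.125)² / 73.125 = 0.0173
  sepia-eyed dumpy-winged: (22 − 24.375)² / 24.375 = 0.2314
χ² = 0.0314 + 0.0105 + 0.0173 + 0.2314 = 0.2906 ≈ 0.291

0.291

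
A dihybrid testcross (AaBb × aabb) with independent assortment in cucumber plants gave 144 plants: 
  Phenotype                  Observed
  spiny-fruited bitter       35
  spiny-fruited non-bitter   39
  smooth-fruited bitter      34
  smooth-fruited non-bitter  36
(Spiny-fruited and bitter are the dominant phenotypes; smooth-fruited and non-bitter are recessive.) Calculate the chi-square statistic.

A dihybrid testcross with independent assortment gives a 1:1:1:1 ratio.
The 1:1:1:1 ratio has 4 parts, so with N = 144 the expected counts are:
  spiny-fruited bitter: 144 × 1/4 = 36
  spiny-fruited non-bitter: 144 × 1/4 = 36
  smooth-fruited bitter: 144 × 1/4 = 36
  smooth-fruited non-bitter: 144 × 1/4 = 36
χ² = Σ (O − E)² / E
  spiny-fruited bitter: (35 − 36)² / 36 = 0.0278
  spiny-fruited non-bitter: (39 − 36)² / 36 = 0.2500
  smooth-fruited bitter: (34 − 36)² / 36 = 0.1111
  smooth-fruited non-bitter: (36 − 36)² / 36 = 0.0000
χ² = 0.0278 + 0.2500 + 0.1111 + 0.0000 = 0.3889 ≈ 0.389

0.389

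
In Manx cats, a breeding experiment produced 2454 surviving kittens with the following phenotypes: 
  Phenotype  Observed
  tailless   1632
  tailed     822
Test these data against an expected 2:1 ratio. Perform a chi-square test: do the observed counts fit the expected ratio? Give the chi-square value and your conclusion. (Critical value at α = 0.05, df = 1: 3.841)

0.029; consistent

The 2:1 ratio has 3 parts, so with N = 2454 the expected counts are:
  tailless: 2454 × 2/3 = 1636
  tailed: 2454 × 1/3 = 818
χ² = Σ (O − E)² / E
  tailless: (1632 − 1636)² / 1636 = 0.0098
  tailed: (822 − 818)² / 818 = 0.0196
χ² = 0.0098 + 0.0196 = 0.0294 ≈ 0.029
Degrees of freedom = 2 − 1 = 1; critical value at α = 0.05 is 3.841.
Since 0.029 < 3.841, we fail to reject the null hypothesis — the data are consistent with the 2:1 ratio.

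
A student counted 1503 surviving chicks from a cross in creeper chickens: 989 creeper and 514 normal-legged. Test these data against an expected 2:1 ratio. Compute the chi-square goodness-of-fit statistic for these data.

Total ratio parts = 3. Expected numbers out of 1503:
  creeper: 1503 × 2/3 = 1002
  normal-legged: 1503 × 1/3 = 501
χ² = Σ (O − E)² / E
  creeper: (989 − 1002)² / 1002 = 0.1687
  normal-legged: (514 − 501)² / 501 = 0.3373
χ² = 0.1687 + 0.3373 = 0.506

0.506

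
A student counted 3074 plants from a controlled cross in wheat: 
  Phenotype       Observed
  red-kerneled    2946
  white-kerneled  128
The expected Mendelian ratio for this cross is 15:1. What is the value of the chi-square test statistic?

Expected counts for N = 3074 under a 15:1 ratio (total parts = 16):
  red-kerneled: 3074 × 15/16 = 2881.875
  white-kerneled: 3074 × 1/16 = 192.125
χ² = Σ (O − E)² / E
  red-kerneled: (2946 − 2881.875)² / 2881.875 = 1.4269
  white-kerneled: (128 − 192.125)² / 192.125 = 21.4028
χ² = 1.4269 + 21.4028 = 22.8297 ≈ 22.830

22.830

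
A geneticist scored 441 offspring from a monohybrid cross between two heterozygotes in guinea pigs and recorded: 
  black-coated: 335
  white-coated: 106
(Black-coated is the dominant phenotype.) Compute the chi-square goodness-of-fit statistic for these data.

0.218

For a monohybrid cross between heterozygotes with complete dominance, the expected phenotypic ratio is 3:1.
Expected counts for N = 441 under a 3:1 ratio (total parts = 4):
  black-coated: 441 × 3/4 = 330.75
  white-coated: 441 × 1/4 = 110.25
χ² = Σ (O − E)² / E
  black-coated: (335 − 330.75)² / 330.75 = 0.0546
  white-coated: (106 − 110.25)² / 110.25 = 0.1638
χ² = 0.0546 + 0.1638 = 0.2184 ≈ 0.218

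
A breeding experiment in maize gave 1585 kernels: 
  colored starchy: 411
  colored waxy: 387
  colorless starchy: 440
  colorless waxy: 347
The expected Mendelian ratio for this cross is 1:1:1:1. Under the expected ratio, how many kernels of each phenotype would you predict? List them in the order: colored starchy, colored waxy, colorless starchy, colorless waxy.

Under the 1:1:1:1 hypothesis (Σ ratio = 4, N = 1585):
  colored starchy: 1585 × 1/4 = 396.25
  colored waxy: 1585 × 1/4 = 396.25
  colorless starchy: 1585 × 1/4 = 396.25
  colorless waxy: 1585 × 1/4 = 396.25

396.25, 396.25, 396.25, 396.25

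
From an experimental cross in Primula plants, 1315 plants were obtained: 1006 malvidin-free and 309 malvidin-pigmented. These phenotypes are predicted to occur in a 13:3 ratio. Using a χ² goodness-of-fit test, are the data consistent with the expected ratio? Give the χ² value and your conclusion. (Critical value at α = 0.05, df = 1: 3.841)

Expected counts for N = 1315 under a 13:3 ratio (total parts = 16):
  malvidin-free: 1315 × 13/16 = 1068.4375
  malvidin-pigmented: 1315 × 3/16 = 246.5625
χ² = Σ (O − E)² / E
  malvidin-free: (1006 − 1068.4375)² / 1068.4375 = 3.6487
  malvidin-pigmented: (309 − 246.5625)² / 246.5625 = 15.8112
χ² = 3.6487 + 15.8112 = 19.4599 ≈ 19.460
Degrees of freedom = 2 − 1 = 1; critical value at α = 0.05 is 3.841.
Since 19.460 > 3.841, we reject the null hypothesis — the data do not fit the 13:3 ratio.

19.460; not consistent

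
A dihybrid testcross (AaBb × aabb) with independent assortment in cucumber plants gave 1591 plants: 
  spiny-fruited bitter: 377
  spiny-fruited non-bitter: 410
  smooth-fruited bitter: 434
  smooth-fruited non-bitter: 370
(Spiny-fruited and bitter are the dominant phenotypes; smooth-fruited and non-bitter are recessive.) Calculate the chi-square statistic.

A dihybrid testcross with independent assortment gives a 1:1:1:1 ratio.
The 1:1:1:1 ratio has 4 parts, so with N = 1591 the expected counts are:
  spiny-fruited bitter: 1591 × 1/4 = 397.75
  spiny-fruited non-bitter: 1591 × 1/4 = 397.75
  smooth-fruited bitter: 1591 × 1/4 = 397.75
  smooth-fruited non-bitter: 1591 × 1/4 = 397.75
χ² = Σ (O − E)² / E
  spiny-fruited bitter: (377 − 397.75)² / 397.75 = 1.0825
  spiny-fruited non-bitter: (410 − 397.75)² / 397.75 = 0.3773
  smooth-fruited bitter: (434 − 397.75)² / 397.75 = 3.3037
  smooth-fruited non-bitter: (370 − 397.75)² / 397.75 = 1.9360
χ² = 1.0825 + 0.3773 + 3.3037 + 1.9360 = 6.6995 ≈ 6.700

6.700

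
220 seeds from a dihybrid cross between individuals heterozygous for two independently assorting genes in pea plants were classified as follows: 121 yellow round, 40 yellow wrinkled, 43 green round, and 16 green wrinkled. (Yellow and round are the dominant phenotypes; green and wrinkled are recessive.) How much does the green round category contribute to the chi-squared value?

0.074

A dihybrid F₂ with independent assortment and complete dominance at both loci gives a 9:3:3:1 phenotypic ratio.
The 9:3:3:1 ratio has 16 parts, so with N = 220 the expected counts are:
  yellow round: 220 × 9/16 = 123.75
  yellow wrinkled: 220 × 3/16 = 41.25
  green round: 220 × 3/16 = 41.25
  green wrinkled: 220 × 1/16 = 13.75
Contribution of green round: (43 − 41.25)² / 41.25 = 0.0742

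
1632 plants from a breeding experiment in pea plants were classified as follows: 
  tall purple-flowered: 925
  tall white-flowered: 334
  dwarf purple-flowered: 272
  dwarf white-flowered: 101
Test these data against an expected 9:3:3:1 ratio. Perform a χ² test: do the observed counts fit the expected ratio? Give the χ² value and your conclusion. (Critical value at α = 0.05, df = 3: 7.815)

Total ratio parts = 16. Expected numbers out of 1632:
  tall purple-flowered: 1632 × 9/16 = 918
  tall white-flowered: 1632 × 3/16 = 306
  dwarf purple-flowered: 1632 × 3/16 = 306
  dwarf white-flowered: 1632 × 1/16 = 102
χ² = Σ (O − E)² / E
  tall purple-flowered: (925 − 918)² / 918 = 0.0534
  tall white-flowered: (334 − 306)² / 306 = 2.5621
  dwarf purple-flowered: (272 − 306)² / 306 = 3.7778
  dwarf white-flowered: (101 − 102)² / 102 = 0.0098
χ² = 0.0534 + 2.5621 + 3.7778 + 0.0098 = 6.4031 ≈ 6.403
Degrees of freedom = 4 − 1 = 3; critical value at α = 0.05 is 7.815.
Since 6.403 < 7.815, we fail to reject the null hypothesis — the data are consistent with the 9:3:3:1 ratio.

6.403; consistent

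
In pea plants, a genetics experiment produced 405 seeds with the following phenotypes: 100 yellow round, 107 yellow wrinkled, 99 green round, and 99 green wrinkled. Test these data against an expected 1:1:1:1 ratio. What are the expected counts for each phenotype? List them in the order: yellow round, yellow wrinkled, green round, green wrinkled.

The 1:1:1:1 ratio has 4 parts, so with N = 405 the expected counts are:
  yellow round: 405 × 1/4 = 101.25
  yellow wrinkled: 405 × 1/4 = 101.25
  green round: 405 × 1/4 = 101.25
  green wrinkled: 405 × 1/4 = 101.25

101.25, 101.25, 101.25, 101.25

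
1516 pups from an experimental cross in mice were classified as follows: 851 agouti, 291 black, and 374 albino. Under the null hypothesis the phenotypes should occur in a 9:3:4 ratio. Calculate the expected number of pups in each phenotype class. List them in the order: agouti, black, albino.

852.75, 284.25, 379

Under the 9:3:4 hypothesis (Σ ratio = 16, N = 1516):
  agouti: 1516 × 9/16 = 852.75
  black: 1516 × 3/16 = 284.25
  albino: 1516 × 4/16 = 379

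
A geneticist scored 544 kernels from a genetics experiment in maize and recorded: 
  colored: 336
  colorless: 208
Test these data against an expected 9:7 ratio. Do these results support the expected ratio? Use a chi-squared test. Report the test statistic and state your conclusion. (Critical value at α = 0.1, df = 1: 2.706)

6.723; not consistent

Expected counts for N = 544 under a 9:7 ratio (total parts = 16):
  colored: 544 × 9/16 = 306
  colorless: 544 × 7/16 = 238
χ² = Σ (O − E)² / E
  colored: (336 − 306)² / 306 = 2.9412
  colorless: (208 − 238)² / 238 = 3.7815
χ² = 2.9412 + 3.7815 = 6.7227 ≈ 6.723
Degrees of freedom = 2 − 1 = 1; critical value at α = 0.1 is 2.706.
Since 6.723 > 2.706, we reject the null hypothesis — the data do not fit the 9:7 ratio.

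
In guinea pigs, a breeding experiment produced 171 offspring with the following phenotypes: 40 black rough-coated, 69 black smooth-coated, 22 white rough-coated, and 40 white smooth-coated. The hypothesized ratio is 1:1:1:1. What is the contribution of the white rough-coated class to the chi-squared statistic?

10.072

Expected counts for N = 171 under a 1:1:1:1 ratio (total parts = 4):
  black rough-coated: 171 × 1/4 = 42.75
  black smooth-coated: 171 × 1/4 = 42.75
  white rough-coated: 171 × 1/4 = 42.75
  white smooth-coated: 171 × 1/4 = 42.75
Contribution of white rough-coated: (22 − 42.75)² / 42.75 = 10.0716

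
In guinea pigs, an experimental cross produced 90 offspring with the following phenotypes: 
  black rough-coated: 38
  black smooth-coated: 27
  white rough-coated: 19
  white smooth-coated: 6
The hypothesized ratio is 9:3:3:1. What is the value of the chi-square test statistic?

The 9:3:3:1 ratio has 16 parts, so with N = 90 the expected counts are:
  black rough-coated: 90 × 9/16 = 50.625
  black smooth-coated: 90 × 3/16 = 16.875
  white rough-coated: 90 × 3/16 = 16.875
  white smooth-coated: 90 × 1/16 = 5.625
χ² = Σ (O − E)² / E
  black rough-coated: (38 − 50.625)² / 50.625 = 3.1485
  black smooth-coated: (27 − 16.875)² / 16.875 = 6.0750
  white rough-coated: (19 − 16.875)² / 16.875 = 0.2676
  white smooth-coated: (6 − 5.625)² / 5.625 = 0.0250
χ² = 3.1485 + 6.0750 + 0.2676 + 0.0250 = 9.5161 ≈ 9.516

9.516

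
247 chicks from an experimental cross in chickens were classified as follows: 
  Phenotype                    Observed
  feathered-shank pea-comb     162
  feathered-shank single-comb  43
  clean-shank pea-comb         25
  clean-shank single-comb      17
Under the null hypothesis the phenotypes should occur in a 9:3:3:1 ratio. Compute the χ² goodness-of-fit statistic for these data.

14.031

The 9:3:3:1 ratio has 16 parts, so with N = 247 the expected counts are:
  feathered-shank pea-comb: 247 × 9/16 = 138.9375
  feathered-shank single-comb: 247 × 3/16 = 46.3125
  clean-shank pea-comb: 247 × 3/16 = 46.3125
  clean-shank single-comb: 247 × 1/16 = 15.4375
χ² = Σ (O − E)² / E
  feathered-shank pea-comb: (162 − 138.9375)² / 138.9375 = 3.8282
  feathered-shank single-comb: (43 − 46.3125)² / 46.3125 = 0.2369
  clean-shank pea-comb: (25 − 46.3125)² / 46.3125 = 9.8078
  clean-shank single-comb: (17 − 15.4375)² / 15.4375 = 0.1581
χ² = 3.8282 + 0.2369 + 9.8078 + 0.1581 = 14.031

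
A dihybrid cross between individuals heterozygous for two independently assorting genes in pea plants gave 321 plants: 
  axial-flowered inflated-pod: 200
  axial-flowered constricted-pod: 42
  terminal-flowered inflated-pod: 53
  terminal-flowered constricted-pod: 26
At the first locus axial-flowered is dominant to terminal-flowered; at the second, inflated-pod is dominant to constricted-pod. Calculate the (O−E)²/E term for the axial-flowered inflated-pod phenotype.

2.092

A dihybrid F₂ with independent assortment and complete dominance at both loci gives a 9:3:3:1 phenotypic ratio.
Expected counts for N = 321 under a 9:3:3:1 ratio (total parts = 16):
  axial-flowered inflated-pod: 321 × 9/16 = 180.5625
  axial-flowered constricted-pod: 321 × 3/16 = 60.1875
  terminal-flowered inflated-pod: 321 × 3/16 = 60.1875
  terminal-flowered constricted-pod: 321 × 1/16 = 20.0625
Contribution of axial-flowered inflated-pod: (200 − 180.5625)² / 180.5625 = 2.0924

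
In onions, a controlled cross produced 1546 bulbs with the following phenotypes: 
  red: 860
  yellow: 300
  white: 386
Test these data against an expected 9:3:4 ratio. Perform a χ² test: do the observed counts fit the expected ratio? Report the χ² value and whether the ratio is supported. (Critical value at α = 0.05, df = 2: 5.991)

0.461; consistent

The 9:3:4 ratio has 16 parts, so with N = 1546 the expected counts are:
  red: 1546 × 9/16 = 869.625
  yellow: 1546 × 3/16 = 289.875
  white: 1546 × 4/16 = 386.5
χ² = Σ (O − E)² / E
  red: (860 − 869.625)² / 869.625 = 0.1065
  yellow: (300 − 289.875)² / 289.875 = 0.3537
  white: (386 − 386.5)² / 386.5 = 0.0006
χ² = 0.1065 + 0.3537 + 0.0006 = 0.4608 ≈ 0.461
Degrees of freedom = 3 − 1 = 2; critical value at α = 0.05 is 5.991.
Since 0.461 < 5.991, we fail to reject the null hypothesis — the data are consistent with the 9:3:4 ratio.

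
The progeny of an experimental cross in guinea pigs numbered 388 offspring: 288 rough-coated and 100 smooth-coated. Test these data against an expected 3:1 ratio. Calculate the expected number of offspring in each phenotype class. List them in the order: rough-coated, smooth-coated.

291, 97

Under the 3:1 hypothesis (Σ ratio = 4, N = 388):
  rough-coated: 388 × 3/4 = 291
  smooth-coated: 388 × 1/4 = 97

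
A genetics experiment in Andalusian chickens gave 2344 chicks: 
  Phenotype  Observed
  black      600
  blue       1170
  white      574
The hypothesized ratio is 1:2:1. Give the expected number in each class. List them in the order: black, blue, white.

586, 1172, 586

Total ratio parts = 4. Expected numbers out of 2344:
  black: 2344 × 1/4 = 586
  blue: 2344 × 2/4 = 1172
  white: 2344 × 1/4 = 586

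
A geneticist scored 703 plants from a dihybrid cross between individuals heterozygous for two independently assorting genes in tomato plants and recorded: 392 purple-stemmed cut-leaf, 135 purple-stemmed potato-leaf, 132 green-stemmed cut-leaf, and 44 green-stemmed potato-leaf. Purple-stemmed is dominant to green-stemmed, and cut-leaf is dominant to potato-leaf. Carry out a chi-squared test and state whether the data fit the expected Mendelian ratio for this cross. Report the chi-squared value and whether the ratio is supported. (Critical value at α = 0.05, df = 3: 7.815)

A dihybrid F₂ with independent assortment and complete dominance at both loci gives a 9:3:3:1 phenotypic ratio.
Under the 9:3:3:1 hypothesis (Σ ratio = 16, N = 703):
  purple-stemmed cut-leaf: 703 × 9/16 = 395.4375
  purple-stemmed potato-leaf: 703 × 3/16 = 131.8125
  green-stemmed cut-leaf: 703 × 3/16 = 131.8125
  green-stemmed potato-leaf: 703 × 1/16 = 43.9375
χ² = Σ (O − E)² / E
  purple-stemmed cut-leaf: (392 − 395.4375)² / 395.4375 = 0.0299
  purple-stemmed potato-leaf: (135 − 131.8125)² / 131.8125 = 0.0771
  green-stemmed cut-leaf: (132 − 131.8125)² / 131.8125 = 0.0003
  green-stemmed potato-leaf: (44 − 43.9375)² / 43.9375 = 0.0001
χ² = 0.0299 + 0.0771 + 0.0003 + 0.0001 = 0.1074 ≈ 0.107
Degrees of freedom = 4 − 1 = 3; critical value at α = 0.05 is 7.815.
Since 0.107 < 7.815, we fail to reject the null hypothesis — the data are consistent with the 9:3:3:1 ratio.

0.107; consistent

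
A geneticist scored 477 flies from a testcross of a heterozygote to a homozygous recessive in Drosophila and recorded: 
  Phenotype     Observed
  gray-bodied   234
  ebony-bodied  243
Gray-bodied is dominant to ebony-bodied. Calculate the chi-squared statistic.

0.170

A testcross of a heterozygote (Aa × aa) gives a 1:1 phenotypic ratio.
Under the 1:1 hypothesis (Σ ratio = 2, N = 477):
  gray-bodied: 477 × 1/2 = 238.5
  ebony-bodied: 477 × 1/2 = 238.5
χ² = Σ (O − E)² / E
  gray-bodied: (234 − 238.5)² / 238.5 = 0.0849
  ebony-bodied: (243 − 238.5)² / 238.5 = 0.0849
χ² = 0.0849 + 0.0849 = 0.1698 ≈ 0.170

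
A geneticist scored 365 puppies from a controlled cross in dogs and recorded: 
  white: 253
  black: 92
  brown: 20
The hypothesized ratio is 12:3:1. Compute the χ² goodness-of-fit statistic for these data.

10.032

The 12:3:1 ratio has 16 parts, so with N = 365 the expected counts are:
  white: 365 × 12/16 = 273.75
  black: 365 × 3/16 = 68.4375
  brown: 365 × 1/16 = 22.8125
χ² = Σ (O − E)² / E
  white: (253 − 273.75)² / 273.75 = 1.5728
  black: (92 − 68.4375)² / 68.4375 = 8.1124
  brown: (20 − 22.8125)² / 22.8125 = 0.3467
χ² = 1.5728 + 8.1124 + 0.3467 = 10.0319 ≈ 10.032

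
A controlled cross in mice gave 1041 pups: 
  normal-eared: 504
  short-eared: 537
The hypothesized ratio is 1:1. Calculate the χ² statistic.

The 1:1 ratio has 2 parts, so with N = 1041 the expected counts are:
  normal-eared: 1041 × 1/2 = 520.5
  short-eared: 1041 × 1/2 = 520.5
χ² = Σ (O − E)² / E
  normal-eared: (504 − 520.5)² / 520.5 = 0.5231
  short-eared: (537 − 520.5)² / 520.5 = 0.5231
χ² = 0.5231 + 0.5231 = 1.0462 ≈ 1.046

1.046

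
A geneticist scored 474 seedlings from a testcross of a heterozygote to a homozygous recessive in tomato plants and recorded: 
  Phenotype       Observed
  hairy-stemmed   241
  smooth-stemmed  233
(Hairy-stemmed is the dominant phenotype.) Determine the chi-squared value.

0.135

A testcross of a heterozygote (Aa × aa) gives a 1:1 phenotypic ratio.
Expected counts for N = 474 under a 1:1 ratio (total parts = 2):
  hairy-stemmed: 474 × 1/2 = 237
  smooth-stemmed: 474 × 1/2 = 237
χ² = Σ (O − E)² / E
  hairy-stemmed: (241 − 237)² / 237 = 0.0675
  smooth-stemmed: (233 − 237)² / 237 = 0.0675
χ² = 0.0675 + 0.0675 = 0.135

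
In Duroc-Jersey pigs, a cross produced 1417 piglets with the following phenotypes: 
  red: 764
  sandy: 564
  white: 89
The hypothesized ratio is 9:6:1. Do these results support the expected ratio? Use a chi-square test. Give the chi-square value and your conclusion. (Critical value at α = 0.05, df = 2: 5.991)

Expected counts for N = 1417 under a 9:6:1 ratio (total parts = 16):
  red: 1417 × 9/16 = 797.0625
  sandy: 1417 × 6/16 = 531.375
  white: 1417 × 1/16 = 88.5625
χ² = Σ (O − E)² / E
  red: (764 − 797.0625)² / 797.0625 = 1.3714
  sandy: (564 − 531.375)² / 531.375 = 2.0031
  white: (89 − 88.5625)² / 88.5625 = 0.0022
χ² = 1.3714 + 2.0031 + 0.0022 = 3.3767 ≈ 3.377
Degrees of freedom = 3 − 1 = 2; critical value at α = 0.05 is 5.991.
Since 3.377 < 5.991, we fail to reject the null hypothesis — the data are consistent with the 9:6:1 ratio.

3.377; consistent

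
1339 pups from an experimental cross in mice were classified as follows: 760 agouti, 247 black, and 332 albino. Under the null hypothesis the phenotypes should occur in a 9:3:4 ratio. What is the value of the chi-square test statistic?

The 9:3:4 ratio has 16 parts, so with N = 1339 the expected counts are:
  agouti: 1339 × 9/16 = 753.1875
  black: 1339 × 3/16 = 251.0625
  albino: 1339 × 4/16 = 334.75
χ² = Σ (O − E)² / E
  agouti: (760 − 753.1875)² / 753.1875 = 0.0616
  black: (247 − 251.0625)² / 251.0625 = 0.0657
  albino: (332 − 334.75)² / 334.75 = 0.0226
χ² = 0.0616 + 0.0657 + 0.0226 = 0.1499 ≈ 0.150

0.150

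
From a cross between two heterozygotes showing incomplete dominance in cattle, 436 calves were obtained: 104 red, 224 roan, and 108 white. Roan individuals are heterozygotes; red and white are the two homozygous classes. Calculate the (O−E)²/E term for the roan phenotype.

0.165

With incomplete dominance, a heterozygote × heterozygote cross gives a 1:2:1 phenotypic ratio.
Expected counts for N = 436 under a 1:2:1 ratio (total parts = 4):
  red: 436 × 1/4 = 109
  roan: 436 × 2/4 = 218
  white: 436 × 1/4 = 109
Contribution of roan: (224 − 218)² / 218 = 0.1651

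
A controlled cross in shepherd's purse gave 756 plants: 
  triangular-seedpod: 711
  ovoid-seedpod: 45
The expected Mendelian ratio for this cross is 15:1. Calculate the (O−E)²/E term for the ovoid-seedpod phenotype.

0.107

The 15:1 ratio has 16 parts, so with N = 756 the expected counts are:
  triangular-seedpod: 756 × 15/16 = 708.75
  ovoid-seedpod: 756 × 1/16 = 47.25
Contribution of ovoid-seedpod: (45 − 47.25)² / 47.25 = 0.1071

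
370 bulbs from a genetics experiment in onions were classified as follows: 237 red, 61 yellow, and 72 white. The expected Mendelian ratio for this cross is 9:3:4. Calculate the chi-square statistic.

9.560

Total ratio parts = 16. Expected numbers out of 370:
  red: 370 × 9/16 = 208.125
  yellow: 370 × 3/16 = 69.375
  white: 370 × 4/16 = 92.5
χ² = Σ (O − E)² / E
  red: (237 − 208.125)² / 208.125 = 4.0061
  yellow: (61 − 69.375)² / 69.375 = 1.0110
  white: (72 − 92.5)² / 92.5 = 4.5432
χ² = 4.0061 + 1.0110 + 4.5432 = 9.5603 ≈ 9.560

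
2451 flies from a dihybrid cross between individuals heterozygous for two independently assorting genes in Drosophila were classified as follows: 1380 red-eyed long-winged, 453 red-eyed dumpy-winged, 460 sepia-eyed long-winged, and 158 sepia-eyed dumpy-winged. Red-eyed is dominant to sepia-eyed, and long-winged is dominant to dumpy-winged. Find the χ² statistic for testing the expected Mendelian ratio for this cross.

0.247

A dihybrid F₂ with independent assortment and complete dominance at both loci gives a 9:3:3:1 phenotypic ratio.
Expected counts for N = 2451 under a 9:3:3:1 ratio (total parts = 16):
  red-eyed long-winged: 2451 × 9/16 = 1378.6875
  red-eyed dumpy-winged: 2451 × 3/16 = 459.5625
  sepia-eyed long-winged: 2451 × 3/16 = 459.5625
  sepia-eyed dumpy-winged: 2451 × 1/16 = 153.1875
χ² = Σ (O − E)² / E
  red-eyed long-winged: (1380 − 1378.6875)² / 1378.6875 = 0.0012
  red-eyed dumpy-winged: (453 − 459.5625)² / 459.5625 = 0.0937
  sepia-eyed long-winged: (460 − 459.5625)² / 459.5625 = 0.0004
  sepia-eyed dumpy-winged: (158 − 153.1875)² / 153.1875 = 0.1512
χ² = 0.0012 + 0.0937 + 0.0004 + 0.1512 = 0.2465 ≈ 0.247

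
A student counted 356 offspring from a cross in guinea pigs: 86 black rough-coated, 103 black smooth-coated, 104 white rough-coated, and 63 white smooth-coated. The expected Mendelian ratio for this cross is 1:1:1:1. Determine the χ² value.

12.427

The 1:1:1:1 ratio has 4 parts, so with N = 356 the expected counts are:
  black rough-coated: 356 × 1/4 = 89
  black smooth-coated: 356 × 1/4 = 89
  white rough-coated: 356 × 1/4 = 89
  white smooth-coated: 356 × 1/4 = 89
χ² = Σ (O − E)² / E
  black rough-coated: (86 − 89)² / 89 = 0.1011
  black smooth-coated: (103 − 89)² / 89 = 2.2022
  white rough-coated: (104 − 89)² / 89 = 2.5281
  white smooth-coated: (63 − 89)² / 89 = 7.5955
χ² = 0.1011 + 2.2022 + 2.5281 + 7.5955 = 12.4269 ≈ 12.427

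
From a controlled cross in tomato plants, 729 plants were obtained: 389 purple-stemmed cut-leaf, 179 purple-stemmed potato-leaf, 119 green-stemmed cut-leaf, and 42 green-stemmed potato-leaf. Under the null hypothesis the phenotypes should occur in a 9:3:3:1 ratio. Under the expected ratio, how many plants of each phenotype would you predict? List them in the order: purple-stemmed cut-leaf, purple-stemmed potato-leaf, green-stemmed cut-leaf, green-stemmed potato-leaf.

Expected counts for N = 729 under a 9:3:3:1 ratio (total parts = 16):
  purple-stemmed cut-leaf: 729 × 9/16 = 410.0625
  purple-stemmed potato-leaf: 729 × 3/16 = 136.6875
  green-stemmed cut-leaf: 729 × 3/16 = 136.6875
  green-stemmed potato-leaf: 729 × 1/16 = 45.5625

410.0625, 136.6875, 136.6875, 45.5625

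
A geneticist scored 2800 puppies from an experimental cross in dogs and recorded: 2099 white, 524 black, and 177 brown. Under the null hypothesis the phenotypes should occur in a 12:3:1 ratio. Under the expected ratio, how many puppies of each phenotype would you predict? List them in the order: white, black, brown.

Total ratio parts = 16. Expected numbers out of 2800:
  white: 2800 × 12/16 = 2100
  black: 2800 × 3/16 = 525
  brown: 2800 × 1/16 = 175

2100, 525, 175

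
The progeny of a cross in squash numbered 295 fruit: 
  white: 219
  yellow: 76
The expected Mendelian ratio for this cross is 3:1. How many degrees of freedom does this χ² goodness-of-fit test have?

1

A goodness-of-fit test with 2 phenotype classes has df = 2 − 1 = 1.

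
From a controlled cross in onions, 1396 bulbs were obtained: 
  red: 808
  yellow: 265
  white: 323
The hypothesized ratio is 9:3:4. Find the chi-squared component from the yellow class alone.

The 9:3:4 ratio has 16 parts, so with N = 1396 the expected counts are:
  red: 1396 × 9/16 = 785.25
  yellow: 1396 × 3/16 = 261.75
  white: 1396 × 4/16 = 349
Contribution of yellow: (265 − 261.75)² / 261.75 = 0.0404

0.040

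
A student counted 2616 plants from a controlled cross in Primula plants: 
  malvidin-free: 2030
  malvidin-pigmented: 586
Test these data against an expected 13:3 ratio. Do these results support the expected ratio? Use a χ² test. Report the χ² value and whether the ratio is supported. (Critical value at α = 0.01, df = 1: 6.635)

22.885; not consistent

The 13:3 ratio has 16 parts, so with N = 2616 the expected counts are:
  malvidin-free: 2616 × 13/16 = 2125.5
  malvidin-pigmented: 2616 × 3/16 = 490.5
χ² = Σ (O − E)² / E
  malvidin-free: (2030 − 2125.5)² / 2125.5 = 4.2909
  malvidin-pigmented: (586 − 490.5)² / 490.5 = 18.5938
χ² = 4.2909 + 18.5938 = 22.8847 ≈ 22.885
Degrees of freedom = 2 − 1 = 1; critical value at α = 0.01 is 6.635.
Since 22.885 > 6.635, we reject the null hypothesis — the data do not fit the 13:3 ratio.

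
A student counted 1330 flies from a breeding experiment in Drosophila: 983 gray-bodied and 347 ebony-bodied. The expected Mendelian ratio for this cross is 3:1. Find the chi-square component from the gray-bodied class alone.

0.211

Total ratio parts = 4. Expected numbers out of 1330:
  gray-bodied: 1330 × 3/4 = 997.5
  ebony-bodied: 1330 × 1/4 = 332.5
Contribution of gray-bodied: (983 − 997.5)² / 997.5 = 0.2108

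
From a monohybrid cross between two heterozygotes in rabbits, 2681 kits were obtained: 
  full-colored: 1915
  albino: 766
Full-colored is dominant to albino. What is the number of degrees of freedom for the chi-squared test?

1

For a monohybrid cross between heterozygotes with complete dominance, the expected phenotypic ratio is 3:1.
A goodness-of-fit test with 2 phenotype classes has df = 2 − 1 = 1.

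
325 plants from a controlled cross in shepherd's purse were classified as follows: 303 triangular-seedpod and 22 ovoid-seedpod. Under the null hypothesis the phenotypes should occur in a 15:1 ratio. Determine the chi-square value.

0.150

The 15:1 ratio has 16 parts, so with N = 325 the expected counts are:
  triangular-seedpod: 325 × 15/16 = 304.6875
  ovoid-seedpod: 325 × 1/16 = 20.3125
χ² = Σ (O − E)² / E
  triangular-seedpod: (303 − 304.6875)² / 304.6875 = 0.0093
  ovoid-seedpod: (22 − 20.3125)² / 20.3125 = 0.1402
χ² = 0.0093 + 0.1402 = 0.1495 ≈ 0.150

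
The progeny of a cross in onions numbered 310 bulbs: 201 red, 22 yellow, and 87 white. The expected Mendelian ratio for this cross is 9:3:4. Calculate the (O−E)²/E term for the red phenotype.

4.065

Expected counts for N = 310 under a 9:3:4 ratio (total parts = 16):
  red: 310 × 9/16 = 174.375
  yellow: 310 × 3/16 = 58.125
  white: 310 × 4/16 = 77.5
Contribution of red: (201 − 174.375)² / 174.375 = 4.0653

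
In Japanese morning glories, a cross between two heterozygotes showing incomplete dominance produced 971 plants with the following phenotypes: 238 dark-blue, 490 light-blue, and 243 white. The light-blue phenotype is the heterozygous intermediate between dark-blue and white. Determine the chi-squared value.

0.135

With incomplete dominance, a heterozygote × heterozygote cross gives a 1:2:1 phenotypic ratio.
Under the 1:2:1 hypothesis (Σ ratio = 4, N = 971):
  dark-blue: 971 × 1/4 = 242.75
  light-blue: 971 × 2/4 = 485.5
  white: 971 × 1/4 = 242.75
χ² = Σ (O − E)² / E
  dark-blue: (238 − 242.75)² / 242.75 = 0.0929
  light-blue: (490 − 485.5)² / 485.5 = 0.0417
  white: (243 − 242.75)² / 242.75 = 0.0003
χ² = 0.0929 + 0.0417 + 0.0003 = 0.1349 ≈ 0.135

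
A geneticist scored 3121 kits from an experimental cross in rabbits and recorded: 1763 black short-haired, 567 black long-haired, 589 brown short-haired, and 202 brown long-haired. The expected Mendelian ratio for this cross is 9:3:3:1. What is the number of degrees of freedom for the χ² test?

A goodness-of-fit test with 4 phenotype classes has df = 4 − 1 = 3.

3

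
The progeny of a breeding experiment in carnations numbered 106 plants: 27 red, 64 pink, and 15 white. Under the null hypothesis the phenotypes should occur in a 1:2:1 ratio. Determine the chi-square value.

Expected counts for N = 106 under a 1:2:1 ratio (total parts = 4):
  red: 106 × 1/4 = 26.5
  pink: 106 × 2/4 = 53
  white: 106 × 1/4 = 26.5
χ² = Σ (O − E)² / E
  red: (27 − 26.5)² / 26.5 = 0.0094
  pink: (64 − 53)² / 53 = 2.2830
  white: (15 − 26.5)² / 26.5 = 4.9906
χ² = 0.0094 + 2.2830 + 4.9906 = 7.283

7.283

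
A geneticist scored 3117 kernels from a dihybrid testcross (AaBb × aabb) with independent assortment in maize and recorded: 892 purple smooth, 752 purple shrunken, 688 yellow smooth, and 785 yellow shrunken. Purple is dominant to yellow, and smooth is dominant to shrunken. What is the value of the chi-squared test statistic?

27.995

A dihybrid testcross with independent assortment gives a 1:1:1:1 ratio.
Under the 1:1:1:1 hypothesis (Σ ratio = 4, N = 3117):
  purple smooth: 3117 × 1/4 = 779.25
  purple shrunken: 3117 × 1/4 = 779.25
  yellow smooth: 3117 × 1/4 = 779.25
  yellow shrunken: 3117 × 1/4 = 779.25
χ² = Σ (O − E)² / E
  purple smooth: (892 − 779.25)² / 779.25 = 16.3138
  purple shrunken: (752 − 779.25)² / 779.25 = 0.9529
  yellow smooth: (688 − 779.25)² / 779.25 = 10.6854
  yellow shrunken: (785 − 779.25)² / 779.25 = 0.0424
χ² = 16.3138 + 0.9529 + 10.6854 + 0.0424 = 27.9945 ≈ 27.995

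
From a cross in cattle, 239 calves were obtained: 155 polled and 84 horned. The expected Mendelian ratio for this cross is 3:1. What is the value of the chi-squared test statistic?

Expected counts for N = 239 under a 3:1 ratio (total parts = 4):
  polled: 239 × 3/4 = 179.25
  horned: 239 × 1/4 = 59.75
χ² = Σ (O − E)² / E
  polled: (155 − 179.25)² / 179.25 = 3.2807
  horned: (84 − 59.75)² / 59.75 = 9.8421
χ² = 3.2807 + 9.8421 = 13.1228 ≈ 13.123

13.123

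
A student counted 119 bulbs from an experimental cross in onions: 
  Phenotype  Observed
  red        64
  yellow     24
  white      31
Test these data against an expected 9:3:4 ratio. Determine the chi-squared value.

Expected counts for N = 119 under a 9:3:4 ratio (total parts = 16):
  red: 119 × 9/16 = 66.9375
  yellow: 119 × 3/16 = 22.3125
  white: 119 × 4/16 = 29.75
χ² = Σ (O − E)² / E
  red: (64 − 66.9375)² / 66.9375 = 0.1289
  yellow: (24 − 22.3125)² / 22.3125 = 0.1276
  white: (31 − 29.75)² / 29.75 = 0.0525
χ² = 0.1289 + 0.1276 + 0.0525 = 0.309

0.309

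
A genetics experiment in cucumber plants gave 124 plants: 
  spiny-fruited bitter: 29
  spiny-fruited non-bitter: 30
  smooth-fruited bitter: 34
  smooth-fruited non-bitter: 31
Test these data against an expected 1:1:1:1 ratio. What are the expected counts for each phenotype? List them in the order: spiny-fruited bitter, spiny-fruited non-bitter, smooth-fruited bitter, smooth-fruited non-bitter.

Expected counts for N = 124 under a 1:1:1:1 ratio (total parts = 4):
  spiny-fruited bitter: 124 × 1/4 = 31
  spiny-fruited non-bitter: 124 × 1/4 = 31
  smooth-fruited bitter: 124 × 1/4 = 31
  smooth-fruited non-bitter: 124 × 1/4 = 31

31, 31, 31, 31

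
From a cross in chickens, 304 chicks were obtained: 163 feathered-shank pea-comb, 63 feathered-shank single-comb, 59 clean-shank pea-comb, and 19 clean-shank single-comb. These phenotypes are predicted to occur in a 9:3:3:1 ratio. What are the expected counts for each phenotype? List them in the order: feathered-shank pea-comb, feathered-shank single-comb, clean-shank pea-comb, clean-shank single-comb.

171, 57, 57, 19

Under the 9:3:3:1 hypothesis (Σ ratio = 16, N = 304):
  feathered-shank pea-comb: 304 × 9/16 = 171
  feathered-shank single-comb: 304 × 3/16 = 57
  clean-shank pea-comb: 304 × 3/16 = 57
  clean-shank single-comb: 304 × 1/16 = 19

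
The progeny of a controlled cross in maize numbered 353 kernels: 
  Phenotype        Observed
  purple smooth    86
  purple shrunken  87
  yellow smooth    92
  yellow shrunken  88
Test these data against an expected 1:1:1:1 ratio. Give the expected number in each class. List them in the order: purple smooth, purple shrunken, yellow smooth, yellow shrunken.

88.25, 88.25, 88.25, 88.25

The 1:1:1:1 ratio has 4 parts, so with N = 353 the expected counts are:
  purple smooth: 353 × 1/4 = 88.25
  purple shrunken: 353 × 1/4 = 88.25
  yellow smooth: 353 × 1/4 = 88.25
  yellow shrunken: 353 × 1/4 = 88.25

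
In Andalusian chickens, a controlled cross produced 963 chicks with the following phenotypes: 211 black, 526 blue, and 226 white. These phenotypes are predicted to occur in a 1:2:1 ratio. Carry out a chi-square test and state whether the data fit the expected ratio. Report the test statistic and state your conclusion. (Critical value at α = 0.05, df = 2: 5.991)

Expected counts for N = 963 under a 1:2:1 ratio (total parts = 4):
  black: 963 × 1/4 = 240.75
  blue: 963 × 2/4 = 481.5
  white: 963 × 1/4 = 240.75
χ² = Σ (O − E)² / E
  black: (211 − 240.75)² / 240.75 = 3.6763
  blue: (526 − 481.5)² / 481.5 = 4.1127
  white: (226 − 240.75)² / 240.75 = 0.9037
χ² = 3.6763 + 4.1127 + 0.9037 = 8.6927 ≈ 8.693
Degrees of freedom = 3 − 1 = 2; critical value at α = 0.05 is 5.991.
Since 8.693 > 5.991, we reject the null hypothesis — the data do not fit the 1:2:1 ratio.

8.693; not consistent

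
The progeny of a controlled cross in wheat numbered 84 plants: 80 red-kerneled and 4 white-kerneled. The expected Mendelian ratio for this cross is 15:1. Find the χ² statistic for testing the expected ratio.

0.317

Expected counts for N = 84 under a 15:1 ratio (total parts = 16):
  red-kerneled: 84 × 15/16 = 78.75
  white-kerneled: 84 × 1/16 = 5.25
χ² = Σ (O − E)² / E
  red-kerneled: (80 − 78.75)² / 78.75 = 0.0198
  white-kerneled: (4 − 5.25)² / 5.25 = 0.2976
χ² = 0.0198 + 0.2976 = 0.3174 ≈ 0.317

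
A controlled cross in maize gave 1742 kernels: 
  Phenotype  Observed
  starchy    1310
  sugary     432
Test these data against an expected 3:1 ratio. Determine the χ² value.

The 3:1 ratio has 4 parts, so with N = 1742 the expected counts are:
  starchy: 1742 × 3/4 = 1306.5
  sugary: 1742 × 1/4 = 435.5
χ² = Σ (O − E)² / E
  starchy: (1310 − 1306.5)² / 1306.5 = 0.0094
  sugary: (432 − 435.5)² / 435.5 = 0.0281
χ² = 0.0094 + 0.0281 = 0.0375 ≈ 0.038

0.038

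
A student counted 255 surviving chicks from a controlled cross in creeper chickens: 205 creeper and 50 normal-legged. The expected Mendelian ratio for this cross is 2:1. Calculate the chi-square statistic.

Total ratio parts = 3. Expected numbers out of 255:
  creeper: 255 × 2/3 = 170
  normal-legged: 255 × 1/3 = 85
χ² = Σ (O − E)² / E
  creeper: (205 − 170)² / 170 = 7.2059
  normal-legged: (50 − 85)² / 85 = 14.4118
χ² = 7.2059 + 14.4118 = 21.6177 ≈ 21.618

21.618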